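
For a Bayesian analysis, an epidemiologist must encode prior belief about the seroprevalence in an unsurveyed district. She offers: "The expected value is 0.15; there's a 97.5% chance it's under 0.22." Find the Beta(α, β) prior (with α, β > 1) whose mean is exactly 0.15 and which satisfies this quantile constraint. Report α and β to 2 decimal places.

α ≈ 17.45, β ≈ 98.87

With mean 0.15 fixed, write α = 0.15s, β = 0.85s where s = α+β.
Need P(θ < 0.22) = 0.975 under Beta(0.15s, 0.85s). Normal approximation: (q−m)/√(m(1−m)/s) ≈ z_{0.975} = 1.96, so s ≈ 0.15·0.85·(1.96)²/(0.22−0.15)² = 100.0.
At s = 100.0: P(θ<0.22) ≈ 0.966. Adjusting to match 0.975 gives s ≈ 116.32.
So α = 0.15·116.32 ≈ 17.45, β = 0.85·116.32 ≈ 98.87.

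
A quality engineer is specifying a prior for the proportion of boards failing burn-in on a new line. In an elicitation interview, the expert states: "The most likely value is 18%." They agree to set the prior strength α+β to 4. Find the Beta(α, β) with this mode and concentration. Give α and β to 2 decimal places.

For α,β > 1 the Beta mode is (α−1)/(α+β−2). With α+β = 4, the mode is (α−1)/2.
Set (α−1)/2 = 0.18 → α = 1 + 0.18·2 = 1.36.
β = 4 − α = 2.64.

α = 1.36, β = 2.64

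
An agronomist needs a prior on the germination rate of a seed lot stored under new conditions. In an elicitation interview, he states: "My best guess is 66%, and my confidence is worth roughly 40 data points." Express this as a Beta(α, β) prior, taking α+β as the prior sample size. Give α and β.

Under the effective-sample-size interpretation, Beta(α, β) has prior mean α/(α+β) and prior sample size α+β.
So α+β = 40 and α/(α+β) = 0.66, giving α = 0.66·40 = 26.4 and β = 40 − 26.4 = 13.6.

α = 26.4, β = 13.6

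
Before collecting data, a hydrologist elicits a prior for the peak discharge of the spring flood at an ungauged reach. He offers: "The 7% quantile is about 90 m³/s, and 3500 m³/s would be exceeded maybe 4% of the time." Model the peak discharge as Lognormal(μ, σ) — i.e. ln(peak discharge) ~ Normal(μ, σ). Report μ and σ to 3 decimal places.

μ ≈ 6.174, σ ≈ 1.135

If T ~ Lognormal(μ,σ) then ln T ~ Normal(μ,σ), so the p-quantile of ln T is μ + z_p·σ.
ln(90) = 4.5 and ln(3500) = 8.161; z_{0.07} = -1.476, z_{0.96} = 1.751.
σ = (8.161 − 4.5)/(1.751 − (-1.476)) = 1.135.
μ = 4.5 − (-1.476)·1.135 = 6.174.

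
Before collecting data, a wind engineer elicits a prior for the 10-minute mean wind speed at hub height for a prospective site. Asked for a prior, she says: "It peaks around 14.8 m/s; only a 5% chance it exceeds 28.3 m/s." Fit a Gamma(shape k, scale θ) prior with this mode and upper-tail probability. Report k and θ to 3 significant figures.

k ≈ 7.61, θ ≈ 2.24

Gamma(k,θ) with k>1 has mode (k−1)θ, so θ = 14.8/(k−1).
Need P(X < 28.3) = 0.95 with θ tied to k this way. Start at k = 2, θ = 14.8: P(X<28.3) ≈ 0.570.
Too low — raise k to concentrate. Iterating converges to k ≈ 7.61.
Then θ = 14.8/(7.61−1) ≈ 2.24.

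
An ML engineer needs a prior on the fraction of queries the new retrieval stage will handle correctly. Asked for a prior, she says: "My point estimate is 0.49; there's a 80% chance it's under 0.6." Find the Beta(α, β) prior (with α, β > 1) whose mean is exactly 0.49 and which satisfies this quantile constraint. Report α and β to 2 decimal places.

α ≈ 7.22, β ≈ 7.51

With mean 0.49 fixed, write α = 0.49s, β = 0.51s where s = α+β.
Need P(θ < 0.6) = 0.8 under Beta(0.49s, 0.51s). Normal approximation: (q−m)/√(m(1−m)/s) ≈ z_{0.8} = 0.842, so s ≈ 0.49·0.51·(0.842)²/(0.6−0.49)² = 14.6.
At s = 14.6: P(θ<0.6) ≈ 0.799. Adjusting to match 0.8 gives s ≈ 14.73.
So α = 0.49·14.73 ≈ 7.22, β = 0.51·14.73 ≈ 7.51.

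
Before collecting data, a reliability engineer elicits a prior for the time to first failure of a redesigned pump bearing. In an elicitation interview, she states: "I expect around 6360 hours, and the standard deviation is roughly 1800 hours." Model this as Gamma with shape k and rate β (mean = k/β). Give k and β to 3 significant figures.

k ≈ 12.5, β ≈ 0.00196

For Gamma(k, rate β): mean = k/β, variance = k/β², so CV = 1/√k.
CV = SD/mean = 1800/6360 = 0.283, hence k = 1/CV² = 12.5.
Then β = k/mean = 12.5/6360 = 0.00196.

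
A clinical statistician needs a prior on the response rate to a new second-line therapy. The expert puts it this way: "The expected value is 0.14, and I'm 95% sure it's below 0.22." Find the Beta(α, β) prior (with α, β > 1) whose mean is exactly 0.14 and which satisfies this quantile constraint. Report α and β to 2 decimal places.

α ≈ 8.28, β ≈ 50.86

With mean 0.14 fixed, write α = 0.14s, β = 0.86s where s = α+β.
Need P(θ < 0.22) = 0.95 under Beta(0.14s, 0.86s). Normal approximation: (q−m)/√(m(1−m)/s) ≈ z_{0.95} = 1.64, so s ≈ 0.14·0.86·(1.64)²/(0.22−0.14)² = 50.9.
At s = 50.9: P(θ<0.22) ≈ 0.938. Adjusting to match 0.95 gives s ≈ 59.14.
So α = 0.14·59.14 ≈ 8.28, β = 0.86·59.14 ≈ 50.86.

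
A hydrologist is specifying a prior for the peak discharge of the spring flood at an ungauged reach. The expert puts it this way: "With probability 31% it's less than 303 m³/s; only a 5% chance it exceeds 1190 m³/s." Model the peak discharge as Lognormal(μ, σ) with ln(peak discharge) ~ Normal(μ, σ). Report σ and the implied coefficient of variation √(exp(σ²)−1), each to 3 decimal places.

σ ≈ 0.639, CV ≈ 0.710

If T ~ Lognormal(μ,σ) then ln T ~ Normal(μ,σ), so the p-quantile of ln T is μ + z_p·σ.
ln(303) = 5.714 and ln(1190) = 7.082; z_{0.31} = -0.4959, z_{0.95} = 1.645.
σ = (7.082 − 5.714)/(1.645 − (-0.4959)) = 0.639.
μ = 5.714 − (-0.4959)·0.639 = 6.031.
CV = √(exp(σ²)−1) = √(exp(0.4084)−1) = 0.710.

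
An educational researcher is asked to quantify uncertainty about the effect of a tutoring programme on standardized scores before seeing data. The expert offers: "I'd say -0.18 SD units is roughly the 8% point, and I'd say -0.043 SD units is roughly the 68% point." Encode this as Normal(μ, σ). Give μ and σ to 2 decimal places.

For Normal(μ,σ), the p-quantile is μ + z_p·σ. Here z_{0.08} = -1.405, z_{0.68} = 0.4677.
So -0.18 = μ − 1.405σ and -0.043 = μ + 0.4677σ.
Subtracting: σ = (-0.043 − -0.18)/(0.4677 − (-1.405)) = 0.07.
Then μ = -0.18 − (-1.405)·0.07 = -0.08.

μ = -0.08, σ = 0.07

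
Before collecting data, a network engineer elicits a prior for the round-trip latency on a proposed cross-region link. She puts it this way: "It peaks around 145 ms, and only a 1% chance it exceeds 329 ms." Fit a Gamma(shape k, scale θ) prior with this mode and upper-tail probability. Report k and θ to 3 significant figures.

Gamma(k,θ) with k>1 has mode (k−1)θ, so θ = 145/(k−1).
Need P(X < 329) = 0.99 with θ tied to k this way. Start at k = 2, θ = 145: P(X<329) ≈ 0.662.
Too low — raise k to concentrate. Iterating converges to k ≈ 8.14.
Then θ = 145/(8.14−1) ≈ 20.3.

k ≈ 8.14, θ ≈ 20.3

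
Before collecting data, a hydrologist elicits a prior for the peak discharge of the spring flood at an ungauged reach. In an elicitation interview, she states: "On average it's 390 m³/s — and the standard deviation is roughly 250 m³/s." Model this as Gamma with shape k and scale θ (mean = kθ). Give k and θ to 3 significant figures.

For Gamma(k, scale θ): mean = kθ, variance = kθ², so CV = 1/√k.
CV = SD/mean = 250/390 = 0.641, hence k = 1/CV² = 2.43.
Then θ = mean/k = 390/2.43 = 160.

k ≈ 2.43, θ ≈ 160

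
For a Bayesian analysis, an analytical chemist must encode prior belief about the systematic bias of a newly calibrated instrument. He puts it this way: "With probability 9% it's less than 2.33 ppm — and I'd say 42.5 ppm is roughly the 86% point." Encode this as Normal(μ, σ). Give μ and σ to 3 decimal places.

The p-quantile of Normal(μ,σ) is μ + z_p·σ, with z_{0.09} = -1.341 and z_{0.86} = 1.08.
Eliminate σ: μ = (z₂·x₁ − z₁·x₂)/(z₂ − z₁) = (1.08·2.33 − (-1.341)·42.5)/2.421 = 24.576.
Then σ = (x₂ − x₁)/(z₂ − z₁) = (42.5 − 2.33)/2.421 = 16.592.

μ = 24.576, σ = 16.592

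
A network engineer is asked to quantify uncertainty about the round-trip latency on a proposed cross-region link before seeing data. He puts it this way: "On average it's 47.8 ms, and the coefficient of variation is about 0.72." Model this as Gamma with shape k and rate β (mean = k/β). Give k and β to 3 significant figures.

k ≈ 1.93, β ≈ 0.0404

For Gamma(k, rate β): mean = k/β, variance = k/β², so CV = 1/√k.
CV = 0.72, hence k = 1/CV² = 1.93.
Then β = k/mean = 1.93/47.8 = 0.0404.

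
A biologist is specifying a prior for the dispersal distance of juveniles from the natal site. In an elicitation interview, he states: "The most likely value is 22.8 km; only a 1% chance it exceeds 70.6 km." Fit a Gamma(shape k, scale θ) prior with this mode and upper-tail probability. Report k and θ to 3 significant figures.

Gamma(k,θ) with k>1 has mode (k−1)θ, so θ = 22.8/(k−1).
Need P(X < 70.6) = 0.99 with θ tied to k this way. Start at k = 2, θ = 22.8: P(X<70.6) ≈ 0.815.
Too low — raise k to concentrate. Iterating converges to k ≈ 4.5.
Then θ = 22.8/(4.5−1) ≈ 6.52.

k ≈ 4.5, θ ≈ 6.52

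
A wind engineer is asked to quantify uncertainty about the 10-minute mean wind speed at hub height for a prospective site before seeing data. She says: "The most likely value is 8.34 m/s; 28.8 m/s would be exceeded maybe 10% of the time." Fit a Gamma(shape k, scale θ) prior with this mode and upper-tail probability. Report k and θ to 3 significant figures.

Gamma(k,θ) with k>1 has mode (k−1)θ, so θ = 8.34/(k−1).
Need P(X < 28.8) = 0.9 with θ tied to k this way. Start at k = 2, θ = 8.34: P(X<28.8) ≈ 0.859.
Too low — raise k to concentrate. Iterating converges to k ≈ 2.22.
Then θ = 8.34/(2.22−1) ≈ 6.83.

k ≈ 2.22, θ ≈ 6.83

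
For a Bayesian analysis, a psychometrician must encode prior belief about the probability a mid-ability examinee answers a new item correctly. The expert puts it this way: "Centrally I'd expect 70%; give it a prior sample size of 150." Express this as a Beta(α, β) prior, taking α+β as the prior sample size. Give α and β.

Under the effective-sample-size interpretation, Beta(α, β) has prior mean α/(α+β) and prior sample size α+β.
So α+β = 150 and α/(α+β) = 0.7, giving α = 0.7·150 = 105 and β = 150 − 105 = 45.

α = 105, β = 45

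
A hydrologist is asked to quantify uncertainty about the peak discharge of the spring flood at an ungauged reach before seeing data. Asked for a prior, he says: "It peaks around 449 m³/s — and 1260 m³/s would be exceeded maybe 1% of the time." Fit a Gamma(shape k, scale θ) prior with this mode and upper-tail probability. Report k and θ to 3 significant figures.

k ≈ 5.3, θ ≈ 105

Gamma(k,θ) with k>1 has mode (k−1)θ, so θ = 449/(k−1).
Need P(X < 1260) = 0.99 with θ tied to k this way. Start at k = 2, θ = 449: P(X<1260) ≈ 0.770.
Too low — raise k to concentrate. Iterating converges to k ≈ 5.3.
Then θ = 449/(5.3−1) ≈ 105.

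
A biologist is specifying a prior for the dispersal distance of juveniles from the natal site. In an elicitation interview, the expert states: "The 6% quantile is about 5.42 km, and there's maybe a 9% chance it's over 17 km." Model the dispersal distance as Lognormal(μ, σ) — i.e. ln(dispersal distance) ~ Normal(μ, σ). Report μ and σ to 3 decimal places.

μ ≈ 2.304, σ ≈ 0.395

If T ~ Lognormal(μ,σ) then ln T ~ Normal(μ,σ), so the p-quantile of ln T is μ + z_p·σ.
ln(5.42) = 1.69 and ln(17) = 2.833; z_{0.06} = -1.555, z_{0.91} = 1.341.
σ = (2.833 − 1.69)/(1.341 − (-1.555)) = 0.395.
μ = 1.69 − (-1.555)·0.395 = 2.304.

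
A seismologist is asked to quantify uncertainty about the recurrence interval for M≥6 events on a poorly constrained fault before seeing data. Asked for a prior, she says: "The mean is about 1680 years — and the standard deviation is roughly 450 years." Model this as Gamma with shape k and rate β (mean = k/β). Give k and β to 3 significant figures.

k ≈ 13.9, β ≈ 0.0083

For Gamma(k, rate β): mean = k/β, variance = k/β², so CV = 1/√k.
CV = SD/mean = 450/1680 = 0.2679, hence k = 1/CV² = 13.9.
Then β = k/mean = 13.9/1680 = 0.0083.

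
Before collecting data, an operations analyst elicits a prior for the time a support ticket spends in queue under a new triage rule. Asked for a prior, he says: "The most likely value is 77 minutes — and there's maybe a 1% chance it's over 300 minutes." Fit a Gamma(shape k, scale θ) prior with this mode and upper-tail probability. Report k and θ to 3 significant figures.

k ≈ 3.28, θ ≈ 33.8

Gamma(k,θ) with k>1 has mode (k−1)θ, so θ = 77/(k−1).
Need P(X < 300) = 0.99 with θ tied to k this way. Start at k = 2, θ = 77: P(X<300) ≈ 0.901.
Too low — raise k to concentrate. Iterating converges to k ≈ 3.28.
Then θ = 77/(3.28−1) ≈ 33.8.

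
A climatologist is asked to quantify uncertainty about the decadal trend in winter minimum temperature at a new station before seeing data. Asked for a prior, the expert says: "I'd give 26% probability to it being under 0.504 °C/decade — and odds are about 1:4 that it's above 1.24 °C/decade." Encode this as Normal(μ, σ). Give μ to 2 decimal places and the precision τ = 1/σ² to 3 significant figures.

μ = 0.82, τ = 4.07

The p-quantile of Normal(μ,σ) is μ + z_p·σ, with z_{0.26} = -0.6433 and z_{0.8} = 0.8416.
Eliminate σ: μ = (z₂·x₁ − z₁·x₂)/(z₂ − z₁) = (0.8416·0.504 − (-0.6433)·1.24)/1.485 = 0.82.
Then σ = (x₂ − x₁)/(z₂ − z₁) = (1.24 − 0.504)/1.485 = 0.50.
Precision τ = 1/σ² = 1/0.4956² = 4.07.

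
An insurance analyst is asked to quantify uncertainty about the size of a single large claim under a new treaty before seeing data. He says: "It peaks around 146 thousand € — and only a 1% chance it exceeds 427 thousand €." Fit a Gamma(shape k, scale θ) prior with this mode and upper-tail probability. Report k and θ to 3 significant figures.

Gamma(k,θ) with k>1 has mode (k−1)θ, so θ = 146/(k−1).
Need P(X < 427) = 0.99 with θ tied to k this way. Start at k = 2, θ = 146: P(X<427) ≈ 0.789.
Too low — raise k to concentrate. Iterating converges to k ≈ 4.93.
Then θ = 146/(4.93−1) ≈ 37.1.

k ≈ 4.93, θ ≈ 37.1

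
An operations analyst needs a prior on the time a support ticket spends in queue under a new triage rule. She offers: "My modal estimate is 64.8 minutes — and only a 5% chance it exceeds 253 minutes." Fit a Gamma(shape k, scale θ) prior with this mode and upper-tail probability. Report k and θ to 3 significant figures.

k ≈ 2.36, θ ≈ 47.5

Gamma(k,θ) with k>1 has mode (k−1)θ, so θ = 64.8/(k−1).
Need P(X < 253) = 0.95 with θ tied to k this way. Start at k = 2, θ = 64.8: P(X<253) ≈ 0.901.
Too low — raise k to concentrate. Iterating converges to k ≈ 2.36.
Then θ = 64.8/(2.36−1) ≈ 47.5.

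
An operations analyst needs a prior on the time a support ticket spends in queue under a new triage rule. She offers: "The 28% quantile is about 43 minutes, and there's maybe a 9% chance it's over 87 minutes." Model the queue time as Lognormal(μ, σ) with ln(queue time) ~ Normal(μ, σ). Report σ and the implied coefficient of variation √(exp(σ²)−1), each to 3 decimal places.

If T ~ Lognormal(μ,σ) then ln T ~ Normal(μ,σ), so the p-quantile of ln T is μ + z_p·σ.
ln(43) = 3.761 and ln(87) = 4.466; z_{0.28} = -0.5828, z_{0.91} = 1.341.
σ = (4.466 − 3.761)/(1.341 − (-0.5828)) = 0.366.
μ = 3.761 − (-0.5828)·0.366 = 3.975.
CV = √(exp(σ²)−1) = √(exp(0.1342)−1) = 0.379.

σ ≈ 0.366, CV ≈ 0.379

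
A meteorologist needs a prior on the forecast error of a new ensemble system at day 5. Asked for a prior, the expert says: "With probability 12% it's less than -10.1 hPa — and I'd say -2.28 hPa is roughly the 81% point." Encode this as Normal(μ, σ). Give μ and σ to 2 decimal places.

The p-quantile of Normal(μ,σ) is μ + z_p·σ, with z_{0.12} = -1.175 and z_{0.81} = 0.8779.
Eliminate σ: μ = (z₂·x₁ − z₁·x₂)/(z₂ − z₁) = (0.8779·-10.1 − (-1.175)·-2.28)/2.053 = -5.62.
Then σ = (x₂ − x₁)/(z₂ − z₁) = (-2.28 − -10.1)/2.053 = 3.81.

μ = -5.62, σ = 3.81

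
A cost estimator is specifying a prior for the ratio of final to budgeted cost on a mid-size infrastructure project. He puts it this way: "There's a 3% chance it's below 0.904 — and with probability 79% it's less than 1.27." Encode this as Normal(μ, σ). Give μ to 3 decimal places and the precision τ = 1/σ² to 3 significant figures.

μ = 1.160, τ = 53.9

For Normal(μ,σ), the p-quantile is μ + z_p·σ. Here z_{0.03} = -1.881, z_{0.79} = 0.8064.
So 0.904 = μ − 1.881σ and 1.27 = μ + 0.8064σ.
Subtracting: σ = (1.27 − 0.904)/(0.8064 − (-1.881)) = 0.136.
Then μ = 0.904 − (-1.881)·0.136 = 1.160.
Precision τ = 1/σ² = 1/0.1362² = 53.9.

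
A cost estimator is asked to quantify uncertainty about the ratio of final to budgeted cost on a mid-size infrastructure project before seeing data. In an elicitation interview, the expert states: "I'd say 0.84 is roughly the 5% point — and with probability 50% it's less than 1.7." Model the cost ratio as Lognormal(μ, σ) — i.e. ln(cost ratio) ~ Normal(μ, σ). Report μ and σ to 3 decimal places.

If T ~ Lognormal(μ,σ) then ln T ~ Normal(μ,σ), so the p-quantile of ln T is μ + z_p·σ.
ln(0.84) = -0.1744 and ln(1.7) = 0.5306; z_{0.05} = -1.645, z_{0.5} = 0.
σ = (0.5306 − -0.1744)/(0 − (-1.645)) = 0.429.
μ = -0.1744 − (-1.645)·0.429 = 0.531.

μ ≈ 0.531, σ ≈ 0.429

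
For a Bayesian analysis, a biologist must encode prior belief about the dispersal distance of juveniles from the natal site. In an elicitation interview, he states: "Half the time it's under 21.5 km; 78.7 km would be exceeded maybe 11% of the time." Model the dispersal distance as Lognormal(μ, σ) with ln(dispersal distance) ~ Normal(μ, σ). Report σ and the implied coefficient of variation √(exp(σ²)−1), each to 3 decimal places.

If T ~ Lognormal(μ,σ) then ln T ~ Normal(μ,σ), so the p-quantile of ln T is μ + z_p·σ.
ln(21.5) = 3.068 and ln(78.7) = 4.366; z_{0.5} = 0, z_{0.89} = 1.227.
σ = (4.366 − 3.068)/(1.227 − (0)) = 1.058.
μ = 3.068 − (0)·1.058 = 3.068.
CV = √(exp(σ²)−1) = √(exp(1.1192)−1) = 1.436.

σ ≈ 1.058, CV ≈ 1.436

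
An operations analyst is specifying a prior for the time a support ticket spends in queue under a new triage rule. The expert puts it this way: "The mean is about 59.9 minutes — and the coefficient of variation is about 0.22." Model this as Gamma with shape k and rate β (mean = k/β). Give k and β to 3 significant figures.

k ≈ 20.7, β ≈ 0.345

For Gamma(k, rate β): mean = k/β, variance = k/β², so CV = 1/√k.
CV = 0.22, hence k = 1/CV² = 20.7.
Then β = k/mean = 20.7/59.9 = 0.345.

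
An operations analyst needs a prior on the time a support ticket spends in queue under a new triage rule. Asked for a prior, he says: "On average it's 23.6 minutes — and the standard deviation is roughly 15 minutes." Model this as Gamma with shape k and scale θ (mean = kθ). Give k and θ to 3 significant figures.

For Gamma(k, scale θ): mean = kθ, variance = kθ², so CV = 1/√k.
CV = SD/mean = 15/23.6 = 0.6356, hence k = 1/CV² = 2.48.
Then θ = mean/k = 23.6/2.48 = 9.53.

k ≈ 2.48, θ ≈ 9.53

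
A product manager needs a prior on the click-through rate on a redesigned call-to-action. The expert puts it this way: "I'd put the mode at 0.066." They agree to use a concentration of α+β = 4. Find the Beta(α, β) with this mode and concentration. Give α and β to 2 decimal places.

For α,β > 1 the Beta mode is (α−1)/(α+β−2). With α+β = 4, the mode is (α−1)/2.
Set (α−1)/2 = 0.066 → α = 1 + 0.066·2 = 1.13.
β = 4 − α = 2.87.

α = 1.13, β = 2.87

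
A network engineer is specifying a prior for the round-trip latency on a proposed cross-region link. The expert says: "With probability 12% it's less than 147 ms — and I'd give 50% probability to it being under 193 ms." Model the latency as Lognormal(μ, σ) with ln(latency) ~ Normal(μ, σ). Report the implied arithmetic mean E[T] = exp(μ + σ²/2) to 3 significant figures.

E[T] ≈ 198 ms

If T ~ Lognormal(μ,σ) then ln T ~ Normal(μ,σ), so the p-quantile of ln T is μ + z_p·σ.
ln(147) = 4.99 and ln(193) = 5.263; z_{0.12} = -1.175, z_{0.5} = 0.
σ = (5.263 − 4.99)/(0 − (-1.175)) = 0.232.
μ = 4.99 − (-1.175)·0.232 = 5.263.
E[T] = exp(μ + σ²/2) = exp(5.263 + 0.0268) = 198 ms.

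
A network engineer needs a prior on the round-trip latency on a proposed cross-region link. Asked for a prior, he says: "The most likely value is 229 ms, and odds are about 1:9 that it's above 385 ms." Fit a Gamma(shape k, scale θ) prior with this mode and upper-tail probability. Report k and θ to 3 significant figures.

Gamma(k,θ) with k>1 has mode (k−1)θ, so θ = 229/(k−1).
Need P(X < 385) = 0.9 with θ tied to k this way. Start at k = 2, θ = 229: P(X<385) ≈ 0.501.
Too low — raise k to concentrate. Iterating converges to k ≈ 8.01.
Then θ = 229/(8.01−1) ≈ 32.7.

k ≈ 8.01, θ ≈ 32.7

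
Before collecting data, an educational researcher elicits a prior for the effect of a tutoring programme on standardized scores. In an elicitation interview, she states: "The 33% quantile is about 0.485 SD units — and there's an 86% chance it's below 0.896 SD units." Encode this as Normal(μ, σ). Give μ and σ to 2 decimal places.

The p-quantile of Normal(μ,σ) is μ + z_p·σ, with z_{0.33} = -0.4399 and z_{0.86} = 1.08.
Eliminate σ: μ = (z₂·x₁ − z₁·x₂)/(z₂ − z₁) = (1.08·0.485 − (-0.4399)·0.896)/1.52 = 0.60.
Then σ = (x₂ − x₁)/(z₂ − z₁) = (0.896 − 0.485)/1.52 = 0.27.

μ = 0.60, σ = 0.27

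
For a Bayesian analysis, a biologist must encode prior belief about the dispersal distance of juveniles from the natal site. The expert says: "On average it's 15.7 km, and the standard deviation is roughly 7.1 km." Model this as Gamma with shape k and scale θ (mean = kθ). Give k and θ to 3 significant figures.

k ≈ 4.89, θ ≈ 3.21

For Gamma(k, scale θ): mean = kθ, variance = kθ², so CV = 1/√k.
CV = SD/mean = 7.1/15.7 = 0.4522, hence k = 1/CV² = 4.89.
Then θ = mean/k = 15.7/4.89 = 3.21.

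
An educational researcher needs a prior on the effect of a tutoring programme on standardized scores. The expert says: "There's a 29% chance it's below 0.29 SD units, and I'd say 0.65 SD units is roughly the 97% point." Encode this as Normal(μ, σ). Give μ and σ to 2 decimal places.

The p-quantile of Normal(μ,σ) is μ + z_p·σ, with z_{0.29} = -0.5534 and z_{0.97} = 1.881.
Eliminate σ: μ = (z₂·x₁ − z₁·x₂)/(z₂ − z₁) = (1.881·0.29 − (-0.5534)·0.65)/2.434 = 0.37.
Then σ = (x₂ − x₁)/(z₂ − z₁) = (0.65 − 0.29)/2.434 = 0.15.

μ = 0.37, σ = 0.15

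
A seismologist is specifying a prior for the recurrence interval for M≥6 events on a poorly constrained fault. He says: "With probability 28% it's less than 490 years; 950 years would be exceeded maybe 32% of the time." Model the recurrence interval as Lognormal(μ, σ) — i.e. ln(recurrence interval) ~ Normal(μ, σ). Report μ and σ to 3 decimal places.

If T ~ Lognormal(μ,σ) then ln T ~ Normal(μ,σ), so the p-quantile of ln T is μ + z_p·σ.
ln(490) = 6.194 and ln(950) = 6.856; z_{0.28} = -0.5828, z_{0.68} = 0.4677.
σ = (6.856 − 6.194)/(0.4677 − (-0.5828)) = 0.630.
μ = 6.194 − (-0.5828)·0.630 = 6.562.

μ ≈ 6.562, σ ≈ 0.630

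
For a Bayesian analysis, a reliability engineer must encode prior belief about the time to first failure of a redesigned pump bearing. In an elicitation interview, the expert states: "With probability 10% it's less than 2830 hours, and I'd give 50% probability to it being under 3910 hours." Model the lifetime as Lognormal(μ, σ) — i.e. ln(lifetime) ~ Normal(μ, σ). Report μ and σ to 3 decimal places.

μ ≈ 8.271, σ ≈ 0.252

If T ~ Lognormal(μ,σ) then ln T ~ Normal(μ,σ), so the p-quantile of ln T is μ + z_p·σ.
ln(2830) = 7.948 and ln(3910) = 8.271; z_{0.1} = -1.282, z_{0.5} = 0.
σ = (8.271 − 7.948)/(0 − (-1.282)) = 0.252.
μ = 7.948 − (-1.282)·0.252 = 8.271.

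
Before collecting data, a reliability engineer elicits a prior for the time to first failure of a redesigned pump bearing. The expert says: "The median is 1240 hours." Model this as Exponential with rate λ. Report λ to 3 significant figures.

λ ≈ 0.000559

Exponential median = ln 2 / λ, so λ = ln 2 / 1240.0 = 0.000559.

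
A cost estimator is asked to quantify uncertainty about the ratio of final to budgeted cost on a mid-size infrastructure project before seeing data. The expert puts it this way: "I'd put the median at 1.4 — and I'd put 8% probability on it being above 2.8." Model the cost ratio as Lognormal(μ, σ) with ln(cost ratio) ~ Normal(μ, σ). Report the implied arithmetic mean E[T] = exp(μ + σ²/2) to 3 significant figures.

If T ~ Lognormal(μ,σ) then ln T ~ Normal(μ,σ), so the p-quantile of ln T is μ + z_p·σ.
ln(1.4) = 0.3365 and ln(2.8) = 1.03; z_{0.5} = 0, z_{0.92} = 1.405.
σ = (1.03 − 0.3365)/(1.405 − (0)) = 0.493.
μ = 0.3365 − (0)·0.493 = 0.336.
E[T] = exp(μ + σ²/2) = exp(0.336 + 0.1217) = 1.58.

E[T] ≈ 1.58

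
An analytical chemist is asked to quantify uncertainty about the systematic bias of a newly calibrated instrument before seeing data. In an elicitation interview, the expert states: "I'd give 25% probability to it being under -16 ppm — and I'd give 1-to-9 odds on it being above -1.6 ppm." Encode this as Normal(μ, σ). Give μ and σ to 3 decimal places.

μ = -11.035, σ = 7.362

The p-quantile of Normal(μ,σ) is μ + z_p·σ, with z_{0.25} = -0.6745 and z_{0.9} = 1.282.
Eliminate σ: μ = (z₂·x₁ − z₁·x₂)/(z₂ − z₁) = (1.282·-16 − (-0.6745)·-1.6)/1.956 = -11.035.
Then σ = (x₂ − x₁)/(z₂ − z₁) = (-1.6 − -16)/1.956 = 7.362.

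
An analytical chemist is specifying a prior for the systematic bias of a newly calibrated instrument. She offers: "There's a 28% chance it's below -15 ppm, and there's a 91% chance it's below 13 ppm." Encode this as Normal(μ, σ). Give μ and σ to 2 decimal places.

μ = -6.52, σ = 14.56

For Normal(μ,σ), the p-quantile is μ + z_p·σ. Here z_{0.28} = -0.5828, z_{0.91} = 1.341.
So -15 = μ − 0.5828σ and 13 = μ + 1.341σ.
Subtracting: σ = (13 − -15)/(1.341 − (-0.5828)) = 14.56.
Then μ = -15 − (-0.5828)·14.56 = -6.52.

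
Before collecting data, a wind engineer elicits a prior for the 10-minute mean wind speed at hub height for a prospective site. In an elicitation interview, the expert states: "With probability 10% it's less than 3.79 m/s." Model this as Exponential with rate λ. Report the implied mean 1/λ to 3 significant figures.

P(T < 3.79) = 1 − e^(−λ·3.79) = 0.1, so λ = −ln(1−0.1)/3.79 = −ln(0.9)/3.79 = 0.0278.
Mean = 1/λ = 36 m/s.

mean ≈ 36 m/s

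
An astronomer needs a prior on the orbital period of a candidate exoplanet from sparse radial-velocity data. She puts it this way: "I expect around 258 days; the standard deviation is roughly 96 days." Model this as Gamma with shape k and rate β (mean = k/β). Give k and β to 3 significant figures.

k ≈ 7.22, β ≈ 0.028

For Gamma(k, rate β): mean = k/β, variance = k/β², so CV = 1/√k.
CV = SD/mean = 96/258 = 0.3721, hence k = 1/CV² = 7.22.
Then β = k/mean = 7.22/258 = 0.028.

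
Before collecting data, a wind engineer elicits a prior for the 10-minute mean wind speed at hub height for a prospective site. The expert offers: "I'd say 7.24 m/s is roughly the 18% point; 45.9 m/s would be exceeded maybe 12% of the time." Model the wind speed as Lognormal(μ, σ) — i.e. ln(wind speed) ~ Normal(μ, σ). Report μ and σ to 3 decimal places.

μ ≈ 2.788, σ ≈ 0.884

If T ~ Lognormal(μ,σ) then ln T ~ Normal(μ,σ), so the p-quantile of ln T is μ + z_p·σ.
ln(7.24) = 1.98 and ln(45.9) = 3.826; z_{0.18} = -0.9154, z_{0.88} = 1.175.
σ = (3.826 − 1.98)/(1.175 − (-0.9154)) = 0.884.
μ = 1.98 − (-0.9154)·0.884 = 2.788.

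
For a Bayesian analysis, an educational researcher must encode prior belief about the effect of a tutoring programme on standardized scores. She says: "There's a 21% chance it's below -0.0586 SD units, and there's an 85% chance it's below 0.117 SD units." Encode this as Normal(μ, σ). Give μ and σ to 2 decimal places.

μ = 0.02, σ = 0.10

For Normal(μ,σ), the p-quantile is μ + z_p·σ. Here z_{0.21} = -0.8064, z_{0.85} = 1.036.
So -0.0586 = μ − 0.8064σ and 0.117 = μ + 1.036σ.
Subtracting: σ = (0.117 − -0.0586)/(1.036 − (-0.8064)) = 0.10.
Then μ = -0.0586 − (-0.8064)·0.10 = 0.02.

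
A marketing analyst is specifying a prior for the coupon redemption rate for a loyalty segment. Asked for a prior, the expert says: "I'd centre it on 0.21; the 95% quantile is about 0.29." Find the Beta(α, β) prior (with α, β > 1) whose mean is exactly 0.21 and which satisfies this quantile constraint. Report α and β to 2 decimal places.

α ≈ 16.17, β ≈ 60.82

With mean 0.21 fixed, write α = 0.21s, β = 0.79s where s = α+β.
Need P(θ < 0.29) = 0.95 under Beta(0.21s, 0.79s). Normal approximation: (q−m)/√(m(1−m)/s) ≈ z_{0.95} = 1.64, so s ≈ 0.21·0.79·(1.64)²/(0.29−0.21)² = 70.1.
At s = 70.1: P(θ<0.29) ≈ 0.942. Adjusting to match 0.95 gives s ≈ 76.99.
So α = 0.21·76.99 ≈ 16.17, β = 0.79·76.99 ≈ 60.82.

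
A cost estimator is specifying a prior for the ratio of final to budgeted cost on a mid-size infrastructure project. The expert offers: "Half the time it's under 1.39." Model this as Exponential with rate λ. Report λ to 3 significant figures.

Exponential median = ln 2 / λ, so λ = ln 2 / 1.39 = 0.499.

λ ≈ 0.499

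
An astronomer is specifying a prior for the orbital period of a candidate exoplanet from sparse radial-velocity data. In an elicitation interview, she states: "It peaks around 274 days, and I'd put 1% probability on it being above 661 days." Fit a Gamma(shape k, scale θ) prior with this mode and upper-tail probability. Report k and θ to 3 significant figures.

Gamma(k,θ) with k>1 has mode (k−1)θ, so θ = 274/(k−1).
Need P(X < 661) = 0.99 with θ tied to k this way. Start at k = 2, θ = 274: P(X<661) ≈ 0.694.
Too low — raise k to concentrate. Iterating converges to k ≈ 7.1.
Then θ = 274/(7.1−1) ≈ 44.9.

k ≈ 7.1, θ ≈ 44.9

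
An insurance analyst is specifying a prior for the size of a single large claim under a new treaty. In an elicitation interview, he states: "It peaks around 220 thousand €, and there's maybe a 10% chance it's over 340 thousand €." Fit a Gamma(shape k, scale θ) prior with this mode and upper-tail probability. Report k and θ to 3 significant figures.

k ≈ 10.9, θ ≈ 22.3

Gamma(k,θ) with k>1 has mode (k−1)θ, so θ = 220/(k−1).
Need P(X < 340) = 0.9 with θ tied to k this way. Start at k = 2, θ = 220: P(X<340) ≈ 0.457.
Too low — raise k to concentrate. Iterating converges to k ≈ 10.9.
Then θ = 220/(10.9−1) ≈ 22.3.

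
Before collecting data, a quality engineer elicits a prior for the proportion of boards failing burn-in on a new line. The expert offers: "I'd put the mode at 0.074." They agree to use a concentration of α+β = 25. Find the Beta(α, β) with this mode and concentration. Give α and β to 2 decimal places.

α = 2.70, β = 22.30

For α,β > 1 the Beta mode is (α−1)/(α+β−2). With α+β = 25, the mode is (α−1)/23.
Set (α−1)/23 = 0.074 → α = 1 + 0.074·23 = 2.70.
β = 25 − α = 22.30.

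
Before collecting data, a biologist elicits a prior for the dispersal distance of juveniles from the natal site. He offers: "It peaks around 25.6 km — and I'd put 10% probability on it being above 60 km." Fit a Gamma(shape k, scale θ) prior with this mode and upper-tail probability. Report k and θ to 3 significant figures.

k ≈ 3.65, θ ≈ 9.66

Gamma(k,θ) with k>1 has mode (k−1)θ, so θ = 25.6/(k−1).
Need P(X < 60) = 0.9 with θ tied to k this way. Start at k = 2, θ = 25.6: P(X<60) ≈ 0.679.
Too low — raise k to concentrate. Iterating converges to k ≈ 3.65.
Then θ = 25.6/(3.65−1) ≈ 9.66.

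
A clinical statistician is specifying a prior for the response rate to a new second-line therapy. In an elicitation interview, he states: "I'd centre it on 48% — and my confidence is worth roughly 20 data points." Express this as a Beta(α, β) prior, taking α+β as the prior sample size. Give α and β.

Under the effective-sample-size interpretation, Beta(α, β) has prior mean α/(α+β) and prior sample size α+β.
So α+β = 20 and α/(α+β) = 0.48, giving α = 0.48·20 = 9.6 and β = 20 − 9.6 = 10.4.

α = 9.6, β = 10.4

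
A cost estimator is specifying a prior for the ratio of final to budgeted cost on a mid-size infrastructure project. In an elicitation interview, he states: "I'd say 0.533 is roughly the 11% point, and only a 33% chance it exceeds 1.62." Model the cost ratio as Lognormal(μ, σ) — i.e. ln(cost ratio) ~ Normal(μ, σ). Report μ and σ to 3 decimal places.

If T ~ Lognormal(μ,σ) then ln T ~ Normal(μ,σ), so the p-quantile of ln T is μ + z_p·σ.
ln(0.533) = -0.6292 and ln(1.62) = 0.4824; z_{0.11} = -1.227, z_{0.67} = 0.4399.
σ = (0.4824 − -0.6292)/(0.4399 − (-1.227)) = 0.667.
μ = -0.6292 − (-1.227)·0.667 = 0.189.

μ ≈ 0.189, σ ≈ 0.667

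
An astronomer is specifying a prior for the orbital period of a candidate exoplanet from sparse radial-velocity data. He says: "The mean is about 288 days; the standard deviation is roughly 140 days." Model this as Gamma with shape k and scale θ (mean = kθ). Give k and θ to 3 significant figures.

k ≈ 4.23, θ ≈ 68.1

For Gamma(k, scale θ): mean = kθ, variance = kθ², so CV = 1/√k.
CV = SD/mean = 140/288 = 0.4861, hence k = 1/CV² = 4.23.
Then θ = mean/k = 288/4.23 = 68.1.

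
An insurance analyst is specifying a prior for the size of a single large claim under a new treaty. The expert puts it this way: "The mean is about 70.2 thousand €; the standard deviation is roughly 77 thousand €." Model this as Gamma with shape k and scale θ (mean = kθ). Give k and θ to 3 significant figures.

For Gamma(k, scale θ): mean = kθ, variance = kθ², so CV = 1/√k.
CV = SD/mean = 77/70.2 = 1.097, hence k = 1/CV² = 0.831.
Then θ = mean/k = 70.2/0.831 = 84.5.

k ≈ 0.831, θ ≈ 84.5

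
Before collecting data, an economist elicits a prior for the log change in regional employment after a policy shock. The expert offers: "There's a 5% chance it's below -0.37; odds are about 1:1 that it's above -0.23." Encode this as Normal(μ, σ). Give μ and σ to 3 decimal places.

For Normal(μ,σ), the p-quantile is μ + z_p·σ. Here z_{0.05} = -1.645, z_{0.5} = 0.
So -0.37 = μ − 1.645σ and -0.23 = μ + 0σ.
Subtracting: σ = (-0.23 − -0.37)/(0 − (-1.645)) = 0.085.
Then μ = -0.37 − (-1.645)·0.085 = -0.230.

μ = -0.230, σ = 0.085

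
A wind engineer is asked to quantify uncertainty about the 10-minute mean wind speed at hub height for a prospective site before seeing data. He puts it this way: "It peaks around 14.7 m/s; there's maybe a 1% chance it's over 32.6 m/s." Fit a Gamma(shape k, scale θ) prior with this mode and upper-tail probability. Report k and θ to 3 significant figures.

Gamma(k,θ) with k>1 has mode (k−1)θ, so θ = 14.7/(k−1).
Need P(X < 32.6) = 0.99 with θ tied to k this way. Start at k = 2, θ = 14.7: P(X<32.6) ≈ 0.650.
Too low — raise k to concentrate. Iterating converges to k ≈ 8.59.
Then θ = 14.7/(8.59−1) ≈ 1.94.

k ≈ 8.59, θ ≈ 1.94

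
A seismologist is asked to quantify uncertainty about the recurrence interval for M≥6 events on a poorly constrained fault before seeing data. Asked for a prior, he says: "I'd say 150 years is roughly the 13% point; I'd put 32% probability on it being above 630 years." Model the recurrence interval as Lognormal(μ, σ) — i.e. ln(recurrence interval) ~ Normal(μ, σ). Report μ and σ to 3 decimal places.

If T ~ Lognormal(μ,σ) then ln T ~ Normal(μ,σ), so the p-quantile of ln T is μ + z_p·σ.
ln(150) = 5.011 and ln(630) = 6.446; z_{0.13} = -1.126, z_{0.68} = 0.4677.
σ = (6.446 − 5.011)/(0.4677 − (-1.126)) = 0.900.
μ = 5.011 − (-1.126)·0.900 = 6.025.

μ ≈ 6.025, σ ≈ 0.900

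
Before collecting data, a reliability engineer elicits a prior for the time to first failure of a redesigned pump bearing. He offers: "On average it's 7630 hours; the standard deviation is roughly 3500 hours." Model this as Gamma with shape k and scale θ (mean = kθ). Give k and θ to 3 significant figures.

k ≈ 4.75, θ ≈ 1610

For Gamma(k, scale θ): mean = kθ, variance = kθ², so CV = 1/√k.
CV = SD/mean = 3500/7630 = 0.4587, hence k = 1/CV² = 4.75.
Then θ = mean/k = 7630/4.75 = 1610.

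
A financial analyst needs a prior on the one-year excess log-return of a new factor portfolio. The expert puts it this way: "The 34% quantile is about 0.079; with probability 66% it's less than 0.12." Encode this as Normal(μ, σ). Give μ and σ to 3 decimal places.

μ = 0.099, σ = 0.050

For Normal(μ,σ), the p-quantile is μ + z_p·σ. Here z_{0.34} = -0.4125, z_{0.66} = 0.4125.
So 0.079 = μ − 0.4125σ and 0.12 = μ + 0.4125σ.
Subtracting: σ = (0.12 − 0.079)/(0.4125 − (-0.4125)) = 0.050.
Then μ = 0.079 − (-0.4125)·0.050 = 0.099.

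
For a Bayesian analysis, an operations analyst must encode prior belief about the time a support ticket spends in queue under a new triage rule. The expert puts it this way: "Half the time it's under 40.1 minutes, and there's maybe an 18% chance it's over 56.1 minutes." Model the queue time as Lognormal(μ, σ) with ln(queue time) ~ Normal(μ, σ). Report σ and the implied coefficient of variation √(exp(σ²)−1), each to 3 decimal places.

If T ~ Lognormal(μ,σ) then ln T ~ Normal(μ,σ), so the p-quantile of ln T is μ + z_p·σ.
ln(40.1) = 3.691 and ln(56.1) = 4.027; z_{0.5} = 0, z_{0.82} = 0.9154.
σ = (4.027 − 3.691)/(0.9154 − (0)) = 0.367.
μ = 3.691 − (0)·0.367 = 3.691.
CV = √(exp(σ²)−1) = √(exp(0.1345)−1) = 0.379.

σ ≈ 0.367, CV ≈ 0.379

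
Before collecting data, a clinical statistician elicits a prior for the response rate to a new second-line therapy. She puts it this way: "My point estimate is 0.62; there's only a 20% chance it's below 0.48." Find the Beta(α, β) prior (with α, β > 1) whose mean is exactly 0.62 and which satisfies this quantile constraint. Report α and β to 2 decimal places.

With mean 0.62 fixed, write α = 0.62s, β = 0.38s where s = α+β.
Need P(θ < 0.48) = 0.2 under Beta(0.62s, 0.38s). Normal approximation: (q−m)/√(m(1−m)/s) ≈ z_{0.2} = -0.842, so s ≈ 0.62·0.38·(-0.842)²/(0.48−0.62)² = 8.5.
At s = 8.5: P(θ<0.48) ≈ 0.197. Adjusting to match 0.2 gives s ≈ 8.27.
So α = 0.62·8.27 ≈ 5.13, β = 0.38·8.27 ≈ 3.14.

α ≈ 5.13, β ≈ 3.14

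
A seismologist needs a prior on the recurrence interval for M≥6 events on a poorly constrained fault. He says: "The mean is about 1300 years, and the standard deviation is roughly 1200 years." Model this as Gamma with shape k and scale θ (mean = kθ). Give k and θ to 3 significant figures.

k ≈ 1.17, θ ≈ 1110

For Gamma(k, scale θ): mean = kθ, variance = kθ², so CV = 1/√k.
CV = SD/mean = 1200/1300 = 0.9231, hence k = 1/CV² = 1.17.
Then θ = mean/k = 1300/1.17 = 1110.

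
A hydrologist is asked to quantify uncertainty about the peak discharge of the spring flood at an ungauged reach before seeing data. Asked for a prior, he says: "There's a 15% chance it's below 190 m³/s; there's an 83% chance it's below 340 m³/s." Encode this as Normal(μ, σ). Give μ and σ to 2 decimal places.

For Normal(μ,σ), the p-quantile is μ + z_p·σ. Here z_{0.15} = -1.036, z_{0.83} = 0.9542.
So 190 = μ − 1.036σ and 340 = μ + 0.9542σ.
Subtracting: σ = (340 − 190)/(0.9542 − (-1.036)) = 75.35.
Then μ = 190 − (-1.036)·75.35 = 268.10.

μ = 268.10, σ = 75.35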